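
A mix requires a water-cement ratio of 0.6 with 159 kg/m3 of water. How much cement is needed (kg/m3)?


Cement = water / (w/c)
= 159 / 0.6
= 265.0 kg/m3

265.0


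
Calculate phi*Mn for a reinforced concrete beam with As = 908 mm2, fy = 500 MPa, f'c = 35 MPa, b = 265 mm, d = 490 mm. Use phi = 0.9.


a = As * fy / (0.85 * f'c * b)
= 908 * 500 / (0.85 * 35 * 265)
= 57.5868 mm
Mn = As * fy * (d - a/2) / 10^6
= 209.3878 kN-m
phi*Mn = 0.9 * 209.3878 = 188.45 kN-m

188.45


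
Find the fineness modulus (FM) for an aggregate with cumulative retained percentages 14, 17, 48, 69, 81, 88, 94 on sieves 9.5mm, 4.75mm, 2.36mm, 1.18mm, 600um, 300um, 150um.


FM = sum(cumulative % retained) / 100
= 411 / 100
= 4.11

4.11


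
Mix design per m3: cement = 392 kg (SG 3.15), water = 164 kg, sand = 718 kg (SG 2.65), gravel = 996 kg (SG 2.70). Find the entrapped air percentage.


Vol cement = 392 / (3.15 * 1000) = 0.124444 m3
Vol water = 164 / 1000 = 0.164 m3
Vol sand = 718 / (2.65 * 1000) = 0.270943 m3
Vol gravel = 996 / (2.70 * 1000) = 0.368889 m3
Total solid + water volume = 0.928277 m3
Air = (1 - 0.928277) * 100 = 7.17%

7.17


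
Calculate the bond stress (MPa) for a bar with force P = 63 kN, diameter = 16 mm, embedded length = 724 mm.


u = P / (pi * db * ld)
= 63 * 1000 / (pi * 16 * 724)
= 1.731 MPa

1.731


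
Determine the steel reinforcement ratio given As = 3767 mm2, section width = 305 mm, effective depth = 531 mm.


rho = As / (b * d)
= 3767 / (305 * 531)
= 0.0233

0.0233


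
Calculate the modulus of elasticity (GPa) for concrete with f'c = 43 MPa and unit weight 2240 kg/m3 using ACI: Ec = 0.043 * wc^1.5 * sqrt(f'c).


Ec = 0.043 * 2240^1.5 * sqrt(43) / 1000
= 29.89 GPa

29.89


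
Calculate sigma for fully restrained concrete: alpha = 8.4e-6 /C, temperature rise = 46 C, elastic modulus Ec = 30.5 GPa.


sigma = alpha * dT * Ec
= 8.4e-6 * 46 * 30.5 * 1000
= 11.785 MPa

11.785


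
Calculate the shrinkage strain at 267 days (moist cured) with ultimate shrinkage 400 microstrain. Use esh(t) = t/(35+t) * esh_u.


esh(267) = 267 / (35 + 267) * 400
= 267 / 302 * 400
= 353.6 microstrain

353.6


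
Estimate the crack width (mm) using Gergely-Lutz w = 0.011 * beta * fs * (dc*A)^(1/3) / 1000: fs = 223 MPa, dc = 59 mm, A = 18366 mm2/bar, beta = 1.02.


w = 0.011 * beta * fs * (dc * A)^(1/3) / 1000
= 0.011 * 1.02 * 223 * (59 * 18366)^(1/3) / 1000
= 0.257 mm

0.257


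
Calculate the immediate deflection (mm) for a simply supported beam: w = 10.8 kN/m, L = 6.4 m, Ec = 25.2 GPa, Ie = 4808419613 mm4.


Convert: L = 6.4 m = 6400 mm, Ec = 25.2 GPa = 25200 MPa
delta = 5 * 10.8 * 6400^4 / (384 * 25200 * 4808419613)
= 1.95 mm

1.95


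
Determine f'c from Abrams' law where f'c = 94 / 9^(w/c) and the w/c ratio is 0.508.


f'c = 94 / 9^0.508
= 94 / 3.053
= 30.79 MPa

30.79


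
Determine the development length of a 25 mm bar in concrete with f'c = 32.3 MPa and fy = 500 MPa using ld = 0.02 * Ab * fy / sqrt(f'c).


Ab = pi * 25^2 / 4 = 490.874 mm2
ld = 0.02 * 490.874 * 500 / sqrt(32.3)
= 863.7 mm

863.7


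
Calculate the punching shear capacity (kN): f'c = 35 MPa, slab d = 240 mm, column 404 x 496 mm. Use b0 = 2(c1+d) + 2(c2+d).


b0 = 2*(404 + 240) + 2*(496 + 240) = 2760 mm
Vc = 0.33 * sqrt(35) * 2760 * 240 / 1000
= 1293.21 kN

1293.21


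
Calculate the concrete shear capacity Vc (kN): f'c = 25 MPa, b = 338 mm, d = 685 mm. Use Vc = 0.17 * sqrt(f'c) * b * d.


Vc = 0.17 * sqrt(25) * 338 * 685 / 1000
= 196.8 kN

196.8


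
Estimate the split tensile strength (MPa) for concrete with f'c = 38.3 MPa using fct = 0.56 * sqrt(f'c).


fct = 0.56 * sqrt(38.3)
= 0.56 * 6.189
= 3.466 MPa

3.466


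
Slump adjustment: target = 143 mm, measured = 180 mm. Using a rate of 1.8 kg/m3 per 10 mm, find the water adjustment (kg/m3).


Difference = 143 - 180 = -37 mm
Water adjustment = -37 * 1.8 / 10 = -6.7 kg/m3

-6.7


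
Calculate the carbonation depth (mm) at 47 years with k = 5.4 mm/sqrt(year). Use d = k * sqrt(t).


depth = k * sqrt(t)
= 5.4 * sqrt(47)
= 37.02 mm

37.02


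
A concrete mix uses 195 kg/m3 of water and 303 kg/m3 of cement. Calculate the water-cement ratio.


w/c = water / cement
w/c = 195 / 303 = 0.644

0.644


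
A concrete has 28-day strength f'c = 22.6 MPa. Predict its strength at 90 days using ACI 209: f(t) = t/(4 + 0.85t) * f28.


f(90) = 90 / (4 + 0.85 * 90) * 22.6
= 90 / 80.5 * 22.6
= 25.27 MPa

25.27


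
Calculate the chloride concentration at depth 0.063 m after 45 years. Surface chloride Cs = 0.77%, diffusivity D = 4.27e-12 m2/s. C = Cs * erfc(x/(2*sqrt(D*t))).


t_seconds = 45 * 365.25 * 24 * 3600 = 1420092000.0 s
arg = 0.063 / (2 * sqrt(4.27e-12 * 1420092000.0))
= 0.4045
erfc(0.4045) = 0.5673
C = 0.77 * 0.5673 = 0.4368%

0.4368


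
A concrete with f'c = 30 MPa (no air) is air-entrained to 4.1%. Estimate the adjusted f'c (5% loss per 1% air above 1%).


Strength loss = (4.1 - 1) * 5 = 15.5%
f'c = 30 * (1 - 15.5/100)
= 25.35 MPa

25.35


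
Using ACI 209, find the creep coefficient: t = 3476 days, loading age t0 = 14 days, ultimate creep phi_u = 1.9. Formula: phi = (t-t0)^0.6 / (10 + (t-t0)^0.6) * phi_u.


dt = 3476 - 14 = 3462
phi = 3462^0.6 / (10 + 3462^0.6) * 1.9
= 1.767

1.767


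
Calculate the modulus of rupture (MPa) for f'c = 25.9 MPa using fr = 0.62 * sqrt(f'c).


fr = 0.62 * sqrt(25.9)
= 3.155 MPa

3.155


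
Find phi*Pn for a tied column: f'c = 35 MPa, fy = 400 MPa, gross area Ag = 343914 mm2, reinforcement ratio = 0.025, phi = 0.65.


Ast = rho * Ag = 0.025 * 343914 = 8597.85 mm2
phi*Pn = 0.65 * 0.80 * (0.85 * 35 * (343914 - 8597.85) + 400 * 8597.85) / 1000
= 6975.69 kN

6975.69


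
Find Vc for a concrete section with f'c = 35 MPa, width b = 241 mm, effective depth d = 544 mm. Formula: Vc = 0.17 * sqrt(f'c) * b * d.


Vc = 0.17 * sqrt(35) * 241 * 544 / 1000
= 131.86 kN

131.86


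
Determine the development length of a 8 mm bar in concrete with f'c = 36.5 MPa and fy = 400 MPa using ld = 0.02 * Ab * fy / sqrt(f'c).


Ab = pi * 8^2 / 4 = 50.265 mm2
ld = 0.02 * 50.265 * 400 / sqrt(36.5)
= 66.6 mm

66.6


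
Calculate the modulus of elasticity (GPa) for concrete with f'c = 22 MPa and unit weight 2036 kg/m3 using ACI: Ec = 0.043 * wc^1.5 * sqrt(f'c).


Ec = 0.043 * 2036^1.5 * sqrt(22) / 1000
= 18.53 GPa

18.53


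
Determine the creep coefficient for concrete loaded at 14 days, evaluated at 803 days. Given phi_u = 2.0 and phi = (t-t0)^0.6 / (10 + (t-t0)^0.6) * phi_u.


dt = 803 - 14 = 789
phi = 789^0.6 / (10 + 789^0.6) * 2.0
= 1.691

1.691


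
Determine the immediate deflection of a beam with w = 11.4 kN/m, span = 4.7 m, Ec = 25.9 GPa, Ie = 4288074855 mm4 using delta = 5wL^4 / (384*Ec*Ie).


Convert: L = 4.7 m = 4700 mm, Ec = 25.9 GPa = 25900 MPa
delta = 5 * 11.4 * 4700^4 / (384 * 25900 * 4288074855)
= 0.65 mm

0.65


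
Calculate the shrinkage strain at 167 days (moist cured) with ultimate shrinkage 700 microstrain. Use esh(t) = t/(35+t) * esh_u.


esh(167) = 167 / (35 + 167) * 700
= 167 / 202 * 700
= 578.7 microstrain

578.7


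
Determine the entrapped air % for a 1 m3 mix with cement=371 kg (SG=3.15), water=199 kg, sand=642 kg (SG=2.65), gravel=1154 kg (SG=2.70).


Vol cement = 371 / (3.15 * 1000) = 0.117778 m3
Vol water = 199 / 1000 = 0.199 m3
Vol sand = 642 / (2.65 * 1000) = 0.242264 m3
Vol gravel = 1154 / (2.70 * 1000) = 0.427407 m3
Total solid + water volume = 0.986449 m3
Air = (1 - 0.986449) * 100 = 1.36%

1.36


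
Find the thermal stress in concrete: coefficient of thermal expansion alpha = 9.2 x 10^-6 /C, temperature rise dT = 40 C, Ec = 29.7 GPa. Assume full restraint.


sigma = alpha * dT * Ec
= 9.2e-6 * 40 * 29.7 * 1000
= 10.93 MPa

10.93


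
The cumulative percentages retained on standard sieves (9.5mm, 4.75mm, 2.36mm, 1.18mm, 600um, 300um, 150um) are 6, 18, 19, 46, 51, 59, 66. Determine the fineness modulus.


FM = sum(cumulative % retained) / 100
= 265 / 100
= 2.65

2.65


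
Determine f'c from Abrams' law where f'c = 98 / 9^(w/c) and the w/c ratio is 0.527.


f'c = 98 / 9^0.527
= 98 / 3.183
= 30.79 MPa

30.79


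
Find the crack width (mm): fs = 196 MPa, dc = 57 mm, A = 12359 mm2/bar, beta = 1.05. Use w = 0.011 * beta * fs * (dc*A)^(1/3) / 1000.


w = 0.011 * beta * fs * (dc * A)^(1/3) / 1000
= 0.011 * 1.05 * 196 * (57 * 12359)^(1/3) / 1000
= 0.201 mm

0.201


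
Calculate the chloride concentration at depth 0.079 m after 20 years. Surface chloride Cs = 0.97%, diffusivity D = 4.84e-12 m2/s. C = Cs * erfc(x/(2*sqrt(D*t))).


t_seconds = 20 * 365.25 * 24 * 3600 = 631152000.0 s
arg = 0.079 / (2 * sqrt(4.84e-12 * 631152000.0))
= 0.7147
erfc(0.7147) = 0.3122
C = 0.97 * 0.3122 = 0.3028%

0.3028


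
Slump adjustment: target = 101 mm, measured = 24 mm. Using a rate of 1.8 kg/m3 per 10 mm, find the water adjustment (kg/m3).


Difference = 101 - 24 = 77 mm
Water adjustment = 77 * 1.8 / 10 = 13.9 kg/m3

13.9


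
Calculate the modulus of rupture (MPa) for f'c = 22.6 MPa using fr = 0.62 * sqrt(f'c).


fr = 0.62 * sqrt(22.6)
= 2.947 MPa

2.947


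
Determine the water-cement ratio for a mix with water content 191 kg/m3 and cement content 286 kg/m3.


w/c = water / cement
w/c = 191 / 286 = 0.668

0.668


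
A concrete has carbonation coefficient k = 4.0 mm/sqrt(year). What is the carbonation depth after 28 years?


depth = k * sqrt(t)
= 4.0 * sqrt(28)
= 21.17 mm

21.17


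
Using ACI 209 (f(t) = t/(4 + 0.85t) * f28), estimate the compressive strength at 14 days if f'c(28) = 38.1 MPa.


f(14) = 14 / (4 + 0.85 * 14) * 38.1
= 14 / 15.9 * 38.1
= 33.55 MPa

33.55


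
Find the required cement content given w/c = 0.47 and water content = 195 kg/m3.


Cement = water / (w/c)
= 195 / 0.47
= 414.9 kg/m3

414.9


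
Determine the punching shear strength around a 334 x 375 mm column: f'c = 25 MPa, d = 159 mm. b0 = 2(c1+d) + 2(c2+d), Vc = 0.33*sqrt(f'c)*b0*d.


b0 = 2*(334 + 159) + 2*(375 + 159) = 2054 mm
Vc = 0.33 * sqrt(25) * 2054 * 159 / 1000
= 538.87 kN

538.87


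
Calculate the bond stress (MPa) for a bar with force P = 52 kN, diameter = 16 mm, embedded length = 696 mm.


u = P / (pi * db * ld)
= 52 * 1000 / (pi * 16 * 696)
= 1.486 MPa

1.486


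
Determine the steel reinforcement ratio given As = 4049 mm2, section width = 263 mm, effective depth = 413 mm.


rho = As / (b * d)
= 4049 / (263 * 413)
= 0.0373

0.0373


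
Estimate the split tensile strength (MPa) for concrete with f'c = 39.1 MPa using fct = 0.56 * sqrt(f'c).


fct = 0.56 * sqrt(39.1)
= 0.56 * 6.253
= 3.502 MPa

3.502


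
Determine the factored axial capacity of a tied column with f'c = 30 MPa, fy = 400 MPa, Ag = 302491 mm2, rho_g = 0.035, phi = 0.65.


Ast = rho * Ag = 0.035 * 302491 = 10587.185 mm2
phi*Pn = 0.65 * 0.80 * (0.85 * 30 * (302491 - 10587.185) + 400 * 10587.185) / 1000
= 6072.78 kN

6072.78


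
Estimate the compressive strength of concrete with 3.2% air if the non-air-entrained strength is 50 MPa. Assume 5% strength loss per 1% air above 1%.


Strength loss = (3.2 - 1) * 5 = 11.0%
f'c = 50 * (1 - 11.0/100)
= 44.5 MPa

44.5


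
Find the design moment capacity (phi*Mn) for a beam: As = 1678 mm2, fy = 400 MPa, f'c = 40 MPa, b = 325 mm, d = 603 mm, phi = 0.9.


a = As * fy / (0.85 * f'c * b)
= 1678 * 400 / (0.85 * 40 * 325)
= 60.7421 mm
Mn = As * fy * (d - a/2) / 10^6
= 384.3486 kN-m
phi*Mn = 0.9 * 384.3486 = 345.91 kN-m

345.91


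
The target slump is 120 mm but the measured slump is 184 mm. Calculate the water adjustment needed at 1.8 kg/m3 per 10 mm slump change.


Difference = 120 - 184 = -64 mm
Water adjustment = -64 * 1.8 / 10 = -11.5 kg/m3

-11.5


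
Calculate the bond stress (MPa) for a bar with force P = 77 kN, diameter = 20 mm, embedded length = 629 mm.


u = P / (pi * db * ld)
= 77 * 1000 / (pi * 20 * 629)
= 1.948 MPa

1.948


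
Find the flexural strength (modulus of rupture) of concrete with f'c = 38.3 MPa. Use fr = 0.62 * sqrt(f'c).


fr = 0.62 * sqrt(38.3)
= 3.837 MPa

3.837


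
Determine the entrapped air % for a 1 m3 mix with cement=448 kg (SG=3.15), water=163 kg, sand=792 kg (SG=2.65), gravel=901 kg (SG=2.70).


Vol cement = 448 / (3.15 * 1000) = 0.142222 m3
Vol water = 163 / 1000 = 0.163 m3
Vol sand = 792 / (2.65 * 1000) = 0.298868 m3
Vol gravel = 901 / (2.70 * 1000) = 0.333704 m3
Total solid + water volume = 0.937794 m3
Air = (1 - 0.937794) * 100 = 6.22%

6.22


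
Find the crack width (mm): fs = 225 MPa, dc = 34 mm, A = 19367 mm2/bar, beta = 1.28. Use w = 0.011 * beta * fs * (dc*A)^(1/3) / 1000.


w = 0.011 * beta * fs * (dc * A)^(1/3) / 1000
= 0.011 * 1.28 * 225 * (34 * 19367)^(1/3) / 1000
= 0.276 mm

0.276


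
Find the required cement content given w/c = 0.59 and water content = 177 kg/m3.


Cement = water / (w/c)
= 177 / 0.59
= 300.0 kg/m3

300.0


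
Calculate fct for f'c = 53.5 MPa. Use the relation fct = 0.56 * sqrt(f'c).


fct = 0.56 * sqrt(53.5)
= 0.56 * 7.314
= 4.096 MPa

4.096


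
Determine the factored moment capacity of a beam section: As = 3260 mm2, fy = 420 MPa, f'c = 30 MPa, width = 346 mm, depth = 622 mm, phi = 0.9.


a = As * fy / (0.85 * f'c * b)
= 3260 * 420 / (0.85 * 30 * 346)
= 155.1853 mm
Mn = As * fy * (d - a/2) / 10^6
= 745.4025 kN-m
phi*Mn = 0.9 * 745.4025 = 670.86 kN-m

670.86


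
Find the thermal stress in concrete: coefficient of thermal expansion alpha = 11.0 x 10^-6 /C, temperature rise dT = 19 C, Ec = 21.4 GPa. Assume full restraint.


sigma = alpha * dT * Ec
= 11.0e-6 * 19 * 21.4 * 1000
= 4.473 MPa

4.473


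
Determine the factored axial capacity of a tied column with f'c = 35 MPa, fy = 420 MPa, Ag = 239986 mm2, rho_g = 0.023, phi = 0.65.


Ast = rho * Ag = 0.023 * 239986 = 5519.678 mm2
phi*Pn = 0.65 * 0.80 * (0.85 * 35 * (239986 - 5519.678) + 420 * 5519.678) / 1000
= 4832.69 kN

4832.69


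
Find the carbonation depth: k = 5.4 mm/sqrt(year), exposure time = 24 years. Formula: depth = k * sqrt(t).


depth = k * sqrt(t)
= 5.4 * sqrt(24)
= 26.45 mm

26.45


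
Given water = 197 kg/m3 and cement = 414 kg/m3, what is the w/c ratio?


w/c = water / cement
w/c = 197 / 414 = 0.476

0.476


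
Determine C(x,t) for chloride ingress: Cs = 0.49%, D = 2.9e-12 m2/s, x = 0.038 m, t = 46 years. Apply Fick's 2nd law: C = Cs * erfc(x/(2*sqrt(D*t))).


t_seconds = 46 * 365.25 * 24 * 3600 = 1451649600.0 s
arg = 0.038 / (2 * sqrt(2.9e-12 * 1451649600.0))
= 0.2928
erfc(0.2928) = 0.6788
C = 0.49 * 0.6788 = 0.3326%

0.3326


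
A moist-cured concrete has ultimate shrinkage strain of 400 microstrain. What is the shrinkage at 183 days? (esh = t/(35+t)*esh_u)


esh(183) = 183 / (35 + 183) * 400
= 183 / 218 * 400
= 335.8 microstrain

335.8


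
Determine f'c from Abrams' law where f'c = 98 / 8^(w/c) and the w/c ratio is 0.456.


f'c = 98 / 8^0.456
= 98 / 2.581
= 37.97 MPa

37.97


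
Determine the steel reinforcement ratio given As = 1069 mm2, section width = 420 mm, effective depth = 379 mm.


rho = As / (b * d)
= 1069 / (420 * 379)
= 0.0067

0.0067


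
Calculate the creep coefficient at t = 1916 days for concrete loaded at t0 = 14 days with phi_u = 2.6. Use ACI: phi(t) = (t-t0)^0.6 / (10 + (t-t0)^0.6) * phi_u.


dt = 1916 - 14 = 1902
phi = 1902^0.6 / (10 + 1902^0.6) * 2.6
= 2.347

2.347


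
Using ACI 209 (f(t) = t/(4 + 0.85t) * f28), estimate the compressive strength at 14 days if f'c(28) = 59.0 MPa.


f(14) = 14 / (4 + 0.85 * 14) * 59.0
= 14 / 15.9 * 59.0
= 51.95 MPa

51.95


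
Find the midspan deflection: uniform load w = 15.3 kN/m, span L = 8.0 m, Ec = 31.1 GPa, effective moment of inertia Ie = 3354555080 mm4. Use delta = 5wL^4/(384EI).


Convert: L = 8.0 m = 8000 mm, Ec = 31.1 GPa = 31100 MPa
delta = 5 * 15.3 * 8000^4 / (384 * 31100 * 3354555080)
= 7.82 mm

7.82


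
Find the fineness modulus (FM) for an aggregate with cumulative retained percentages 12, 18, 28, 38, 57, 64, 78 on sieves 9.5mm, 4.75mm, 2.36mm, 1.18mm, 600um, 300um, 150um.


FM = sum(cumulative % retained) / 100
= 295 / 100
= 2.95

2.95


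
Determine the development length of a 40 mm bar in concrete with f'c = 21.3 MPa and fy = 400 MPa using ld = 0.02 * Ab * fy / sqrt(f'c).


Ab = pi * 40^2 / 4 = 1256.637 mm2
ld = 0.02 * 1256.637 * 400 / sqrt(21.3)
= 2178.3 mm

2178.3


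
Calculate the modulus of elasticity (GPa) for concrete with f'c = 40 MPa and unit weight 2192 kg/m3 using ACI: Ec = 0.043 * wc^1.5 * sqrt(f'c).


Ec = 0.043 * 2192^1.5 * sqrt(40) / 1000
= 27.91 GPa

27.91


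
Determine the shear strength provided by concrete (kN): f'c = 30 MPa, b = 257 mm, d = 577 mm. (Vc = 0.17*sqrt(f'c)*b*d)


Vc = 0.17 * sqrt(30) * 257 * 577 / 1000
= 138.08 kN

138.08


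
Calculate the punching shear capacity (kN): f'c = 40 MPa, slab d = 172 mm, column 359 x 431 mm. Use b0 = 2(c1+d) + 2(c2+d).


b0 = 2*(359 + 172) + 2*(431 + 172) = 2268 mm
Vc = 0.33 * sqrt(40) * 2268 * 172 / 1000
= 814.17 kN

814.17


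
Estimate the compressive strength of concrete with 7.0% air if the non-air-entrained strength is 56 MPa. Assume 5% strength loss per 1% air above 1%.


Strength loss = (7.0 - 1) * 5 = 30.0%
f'c = 56 * (1 - 30.0/100)
= 39.2 MPa

39.2


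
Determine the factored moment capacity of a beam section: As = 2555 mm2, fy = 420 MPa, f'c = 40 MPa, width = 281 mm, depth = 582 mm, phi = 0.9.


a = As * fy / (0.85 * f'c * b)
= 2555 * 420 / (0.85 * 40 * 281)
= 112.3194 mm
Mn = As * fy * (d - a/2) / 10^6
= 564.2792 kN-m
phi*Mn = 0.9 * 564.2792 = 507.85 kN-m

507.85


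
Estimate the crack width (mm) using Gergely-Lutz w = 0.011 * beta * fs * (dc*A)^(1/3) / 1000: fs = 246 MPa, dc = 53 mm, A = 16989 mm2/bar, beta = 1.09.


w = 0.011 * beta * fs * (dc * A)^(1/3) / 1000
= 0.011 * 1.09 * 246 * (53 * 16989)^(1/3) / 1000
= 0.285 mm

0.285


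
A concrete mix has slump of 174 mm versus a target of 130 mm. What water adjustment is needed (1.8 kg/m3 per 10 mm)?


Difference = 130 - 174 = -44 mm
Water adjustment = -44 * 1.8 / 10 = -7.9 kg/m3

-7.9


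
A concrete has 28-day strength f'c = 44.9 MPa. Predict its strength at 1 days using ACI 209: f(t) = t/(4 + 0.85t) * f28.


f(1) = 1 / (4 + 0.85 * 1) * 44.9
= 1 / 4.85 * 44.9
= 9.26 MPa

9.26


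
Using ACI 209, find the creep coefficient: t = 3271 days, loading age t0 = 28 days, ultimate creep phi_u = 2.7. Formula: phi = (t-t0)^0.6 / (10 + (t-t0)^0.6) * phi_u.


dt = 3271 - 28 = 3243
phi = 3243^0.6 / (10 + 3243^0.6) * 2.7
= 2.504

2.504


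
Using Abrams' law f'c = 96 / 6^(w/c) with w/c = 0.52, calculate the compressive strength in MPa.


f'c = 96 / 6^0.52
= 96 / 2.539
= 37.81 MPa

37.81


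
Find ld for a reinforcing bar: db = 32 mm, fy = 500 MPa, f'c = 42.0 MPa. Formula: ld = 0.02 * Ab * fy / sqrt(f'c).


Ab = pi * 32^2 / 4 = 804.248 mm2
ld = 0.02 * 804.248 * 500 / sqrt(42.0)
= 1241.0 mm

1241.0


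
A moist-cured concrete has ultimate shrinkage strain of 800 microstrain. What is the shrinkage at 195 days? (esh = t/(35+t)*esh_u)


esh(195) = 195 / (35 + 195) * 800
= 195 / 230 * 800
= 678.3 microstrain

678.3


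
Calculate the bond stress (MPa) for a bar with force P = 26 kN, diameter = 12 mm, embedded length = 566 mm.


u = P / (pi * db * ld)
= 26 * 1000 / (pi * 12 * 566)
= 1.219 MPa

1.219


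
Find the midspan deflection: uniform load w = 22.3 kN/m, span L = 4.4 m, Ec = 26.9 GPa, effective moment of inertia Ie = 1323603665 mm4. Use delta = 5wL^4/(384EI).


Convert: L = 4.4 m = 4400 mm, Ec = 26.9 GPa = 26900 MPa
delta = 5 * 22.3 * 4400^4 / (384 * 26900 * 1323603665)
= 3.06 mm

3.06


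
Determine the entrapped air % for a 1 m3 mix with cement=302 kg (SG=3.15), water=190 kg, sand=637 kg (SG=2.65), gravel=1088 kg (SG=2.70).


Vol cement = 302 / (3.15 * 1000) = 0.095873 m3
Vol water = 190 / 1000 = 0.19 m3
Vol sand = 637 / (2.65 * 1000) = 0.240377 m3
Vol gravel = 1088 / (2.70 * 1000) = 0.402963 m3
Total solid + water volume = 0.929213 m3
Air = (1 - 0.929213) * 100 = 7.08%

7.08


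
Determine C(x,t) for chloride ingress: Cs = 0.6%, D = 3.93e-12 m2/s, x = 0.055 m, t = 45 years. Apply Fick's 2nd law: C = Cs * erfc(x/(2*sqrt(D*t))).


t_seconds = 45 * 365.25 * 24 * 3600 = 1420092000.0 s
arg = 0.055 / (2 * sqrt(3.93e-12 * 1420092000.0))
= 0.3681
erfc(0.3681) = 0.6027
C = 0.6 * 0.6027 = 0.3616%

0.3616


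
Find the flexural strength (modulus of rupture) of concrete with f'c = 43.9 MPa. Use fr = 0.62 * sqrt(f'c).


fr = 0.62 * sqrt(43.9)
= 4.108 MPa

4.108


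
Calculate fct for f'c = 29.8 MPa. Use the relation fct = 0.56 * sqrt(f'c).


fct = 0.56 * sqrt(29.8)
= 0.56 * 5.459
= 3.057 MPa

3.057


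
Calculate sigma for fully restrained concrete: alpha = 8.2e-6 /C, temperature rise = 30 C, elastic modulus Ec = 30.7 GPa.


sigma = alpha * dT * Ec
= 8.2e-6 * 30 * 30.7 * 1000
= 7.552 MPa

7.552


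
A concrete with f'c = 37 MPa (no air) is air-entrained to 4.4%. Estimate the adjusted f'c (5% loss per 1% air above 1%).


Strength loss = (4.4 - 1) * 5 = 17.0%
f'c = 37 * (1 - 17.0/100)
= 30.71 MPa

30.71


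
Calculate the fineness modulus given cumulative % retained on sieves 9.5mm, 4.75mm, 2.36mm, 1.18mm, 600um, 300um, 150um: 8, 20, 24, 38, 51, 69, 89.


FM = sum(cumulative % retained) / 100
= 299 / 100
= 2.99

2.99


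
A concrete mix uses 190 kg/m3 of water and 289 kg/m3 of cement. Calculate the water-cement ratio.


w/c = water / cement
w/c = 190 / 289 = 0.657

0.657


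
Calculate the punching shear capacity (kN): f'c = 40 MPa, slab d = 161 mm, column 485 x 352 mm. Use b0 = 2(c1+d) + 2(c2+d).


b0 = 2*(485 + 161) + 2*(352 + 161) = 2318 mm
Vc = 0.33 * sqrt(40) * 2318 * 161 / 1000
= 778.9 kN

778.9


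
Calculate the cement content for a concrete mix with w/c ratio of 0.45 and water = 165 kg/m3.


Cement = water / (w/c)
= 165 / 0.45
= 366.7 kg/m3

366.7


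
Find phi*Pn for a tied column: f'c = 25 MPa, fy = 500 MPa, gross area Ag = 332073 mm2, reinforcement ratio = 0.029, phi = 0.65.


Ast = rho * Ag = 0.029 * 332073 = 9630.117 mm2
phi*Pn = 0.65 * 0.80 * (0.85 * 25 * (332073 - 9630.117) + 500 * 9630.117) / 1000
= 6066.82 kN

6066.82


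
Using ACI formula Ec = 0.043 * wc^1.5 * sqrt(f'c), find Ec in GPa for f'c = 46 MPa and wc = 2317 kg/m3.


Ec = 0.043 * 2317^1.5 * sqrt(46) / 1000
= 32.53 GPa

32.53


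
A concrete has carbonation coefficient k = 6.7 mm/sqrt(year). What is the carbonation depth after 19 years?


depth = k * sqrt(t)
= 6.7 * sqrt(19)
= 29.2 mm

29.2


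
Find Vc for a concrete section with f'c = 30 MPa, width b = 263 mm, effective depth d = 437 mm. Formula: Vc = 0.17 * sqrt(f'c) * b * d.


Vc = 0.17 * sqrt(30) * 263 * 437 / 1000
= 107.02 kN

107.02


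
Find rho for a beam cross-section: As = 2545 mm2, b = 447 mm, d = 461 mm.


rho = As / (b * d)
= 2545 / (447 * 461)
= 0.0124

0.0124


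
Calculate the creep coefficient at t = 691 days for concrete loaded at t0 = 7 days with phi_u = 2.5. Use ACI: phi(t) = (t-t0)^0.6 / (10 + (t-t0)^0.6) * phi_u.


dt = 691 - 7 = 684
phi = 684^0.6 / (10 + 684^0.6) * 2.5
= 2.085

2.085


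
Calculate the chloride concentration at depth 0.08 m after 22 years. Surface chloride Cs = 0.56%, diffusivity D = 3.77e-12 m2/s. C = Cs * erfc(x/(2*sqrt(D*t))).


t_seconds = 22 * 365.25 * 24 * 3600 = 694267200.0 s
arg = 0.08 / (2 * sqrt(3.77e-12 * 694267200.0))
= 0.7819
erfc(0.7819) = 0.2689
C = 0.56 * 0.2689 = 0.1506%

0.1506


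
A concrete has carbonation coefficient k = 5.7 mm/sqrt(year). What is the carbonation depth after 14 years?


depth = k * sqrt(t)
= 5.7 * sqrt(14)
= 21.33 mm

21.33


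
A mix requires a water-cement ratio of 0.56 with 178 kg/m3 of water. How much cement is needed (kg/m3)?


Cement = water / (w/c)
= 178 / 0.56
= 317.9 kg/m3

317.9


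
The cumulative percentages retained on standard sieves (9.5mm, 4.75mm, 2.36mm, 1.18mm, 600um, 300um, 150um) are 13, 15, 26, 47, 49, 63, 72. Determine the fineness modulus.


FM = sum(cumulative % retained) / 100
= 285 / 100
= 2.85

2.85


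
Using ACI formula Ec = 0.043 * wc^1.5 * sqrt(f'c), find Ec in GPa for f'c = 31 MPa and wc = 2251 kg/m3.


Ec = 0.043 * 2251^1.5 * sqrt(31) / 1000
= 25.57 GPa

25.57


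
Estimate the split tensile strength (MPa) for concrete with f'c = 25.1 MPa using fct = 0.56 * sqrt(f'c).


fct = 0.56 * sqrt(25.1)
= 0.56 * 5.01
= 2.806 MPa

2.806


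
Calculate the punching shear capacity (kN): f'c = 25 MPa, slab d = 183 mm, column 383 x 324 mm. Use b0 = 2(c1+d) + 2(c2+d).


b0 = 2*(383 + 183) + 2*(324 + 183) = 2146 mm
Vc = 0.33 * sqrt(25) * 2146 * 183 / 1000
= 647.98 kN

647.98


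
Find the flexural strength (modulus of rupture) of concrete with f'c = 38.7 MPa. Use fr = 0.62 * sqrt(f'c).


fr = 0.62 * sqrt(38.7)
= 3.857 MPa

3.857


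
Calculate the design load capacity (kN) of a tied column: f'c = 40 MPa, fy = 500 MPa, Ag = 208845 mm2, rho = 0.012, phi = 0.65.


Ast = rho * Ag = 0.012 * 208845 = 2506.14 mm2
phi*Pn = 0.65 * 0.80 * (0.85 * 40 * (208845 - 2506.14) + 500 * 2506.14) / 1000
= 4299.67 kN

4299.67


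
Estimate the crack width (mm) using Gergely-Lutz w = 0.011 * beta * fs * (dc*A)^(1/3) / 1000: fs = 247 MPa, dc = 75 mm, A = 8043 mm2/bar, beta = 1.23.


w = 0.011 * beta * fs * (dc * A)^(1/3) / 1000
= 0.011 * 1.23 * 247 * (75 * 8043)^(1/3) / 1000
= 0.282 mm

0.282


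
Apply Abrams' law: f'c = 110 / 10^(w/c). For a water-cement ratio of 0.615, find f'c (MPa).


f'c = 110 / 10^0.615
= 110 / 4.121
= 26.69 MPa

26.69


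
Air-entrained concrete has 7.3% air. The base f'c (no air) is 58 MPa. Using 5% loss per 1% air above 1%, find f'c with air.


Strength loss = (7.3 - 1) * 5 = 31.5%
f'c = 58 * (1 - 31.5/100)
= 39.73 MPa

39.73


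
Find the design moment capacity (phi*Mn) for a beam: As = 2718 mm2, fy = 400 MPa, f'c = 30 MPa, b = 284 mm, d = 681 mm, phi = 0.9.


a = As * fy / (0.85 * f'c * b)
= 2718 * 400 / (0.85 * 30 * 284)
= 150.1243 mm
Mn = As * fy * (d - a/2) / 10^6
= 658.7756 kN-m
phi*Mn = 0.9 * 658.7756 = 592.9 kN-m

592.9


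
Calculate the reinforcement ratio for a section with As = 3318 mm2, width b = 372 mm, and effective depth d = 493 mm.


rho = As / (b * d)
= 3318 / (372 * 493)
= 0.0181

0.0181


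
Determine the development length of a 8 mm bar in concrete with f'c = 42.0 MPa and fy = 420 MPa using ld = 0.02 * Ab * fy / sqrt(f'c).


Ab = pi * 8^2 / 4 = 50.265 mm2
ld = 0.02 * 50.265 * 420 / sqrt(42.0)
= 65.2 mm

65.2


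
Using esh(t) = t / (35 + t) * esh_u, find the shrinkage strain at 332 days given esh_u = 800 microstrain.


esh(332) = 332 / (35 + 332) * 800
= 332 / 367 * 800
= 723.7 microstrain

723.7


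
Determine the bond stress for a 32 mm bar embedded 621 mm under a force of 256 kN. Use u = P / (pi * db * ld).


u = P / (pi * db * ld)
= 256 * 1000 / (pi * 32 * 621)
= 4.101 MPa

4.101


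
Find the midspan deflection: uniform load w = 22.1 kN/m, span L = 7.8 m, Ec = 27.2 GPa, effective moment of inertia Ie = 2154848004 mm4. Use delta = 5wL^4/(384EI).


Convert: L = 7.8 m = 7800 mm, Ec = 27.2 GPa = 27200 MPa
delta = 5 * 22.1 * 7800^4 / (384 * 27200 * 2154848004)
= 18.17 mm

18.17


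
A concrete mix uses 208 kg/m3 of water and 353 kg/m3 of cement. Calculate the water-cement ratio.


w/c = water / cement
w/c = 208 / 353 = 0.589

0.589


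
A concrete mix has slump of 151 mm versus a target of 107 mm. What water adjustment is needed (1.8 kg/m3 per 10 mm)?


Difference = 107 - 151 = -44 mm
Water adjustment = -44 * 1.8 / 10 = -7.9 kg/m3

-7.9


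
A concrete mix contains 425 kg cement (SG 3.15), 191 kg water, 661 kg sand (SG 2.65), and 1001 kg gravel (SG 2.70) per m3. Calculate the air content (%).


Vol cement = 425 / (3.15 * 1000) = 0.134921 m3
Vol water = 191 / 1000 = 0.191 m3
Vol sand = 661 / (2.65 * 1000) = 0.249434 m3
Vol gravel = 1001 / (2.70 * 1000) = 0.370741 m3
Total solid + water volume = 0.946095 m3
Air = (1 - 0.946095) * 100 = 5.39%

5.39


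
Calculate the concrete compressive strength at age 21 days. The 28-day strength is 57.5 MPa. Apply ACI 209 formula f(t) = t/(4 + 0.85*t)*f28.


f(21) = 21 / (4 + 0.85 * 21) * 57.5
= 21 / 21.85 * 57.5
= 55.26 MPa

55.26


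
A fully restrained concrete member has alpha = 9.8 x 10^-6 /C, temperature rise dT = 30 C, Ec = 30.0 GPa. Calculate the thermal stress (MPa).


sigma = alpha * dT * Ec
= 9.8e-6 * 30 * 30.0 * 1000
= 8.82 MPa

8.82


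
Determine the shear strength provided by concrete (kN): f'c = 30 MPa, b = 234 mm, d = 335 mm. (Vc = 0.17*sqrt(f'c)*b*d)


Vc = 0.17 * sqrt(30) * 234 * 335 / 1000
= 72.99 kN

72.99


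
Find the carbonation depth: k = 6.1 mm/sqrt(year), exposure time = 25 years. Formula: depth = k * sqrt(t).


depth = k * sqrt(t)
= 6.1 * sqrt(25)
= 30.5 mm

30.5


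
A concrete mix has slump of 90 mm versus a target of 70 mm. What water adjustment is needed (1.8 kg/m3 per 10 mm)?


Difference = 70 - 90 = -20 mm
Water adjustment = -20 * 1.8 / 10 = -3.6 kg/m3

-3.6


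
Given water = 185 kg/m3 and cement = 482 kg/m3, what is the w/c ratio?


w/c = water / cement
w/c = 185 / 482 = 0.384

0.384


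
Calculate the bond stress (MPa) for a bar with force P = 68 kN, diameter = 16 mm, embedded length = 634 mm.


u = P / (pi * db * ld)
= 68 * 1000 / (pi * 16 * 634)
= 2.134 MPa

2.134


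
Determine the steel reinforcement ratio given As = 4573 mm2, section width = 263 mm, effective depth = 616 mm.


rho = As / (b * d)
= 4573 / (263 * 616)
= 0.0282

0.0282


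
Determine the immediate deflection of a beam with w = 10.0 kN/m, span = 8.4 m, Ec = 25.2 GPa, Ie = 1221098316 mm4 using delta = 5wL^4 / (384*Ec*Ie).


Convert: L = 8.4 m = 8400 mm, Ec = 25.2 GPa = 25200 MPa
delta = 5 * 10.0 * 8400^4 / (384 * 25200 * 1221098316)
= 21.07 mm

21.07


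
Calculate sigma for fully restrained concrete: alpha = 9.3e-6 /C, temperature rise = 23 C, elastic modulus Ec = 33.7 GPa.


sigma = alpha * dT * Ec
= 9.3e-6 * 23 * 33.7 * 1000
= 7.208 MPa

7.208


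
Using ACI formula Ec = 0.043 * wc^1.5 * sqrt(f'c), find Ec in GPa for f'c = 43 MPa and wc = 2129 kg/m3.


Ec = 0.043 * 2129^1.5 * sqrt(43) / 1000
= 27.7 GPa

27.7


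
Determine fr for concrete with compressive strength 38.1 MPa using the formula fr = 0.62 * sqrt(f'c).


fr = 0.62 * sqrt(38.1)
= 3.827 MPa

3.827


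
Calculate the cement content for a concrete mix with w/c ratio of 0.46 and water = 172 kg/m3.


Cement = water / (w/c)
= 172 / 0.46
= 373.9 kg/m3

373.9


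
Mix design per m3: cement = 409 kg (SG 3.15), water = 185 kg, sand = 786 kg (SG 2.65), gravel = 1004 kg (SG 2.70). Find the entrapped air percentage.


Vol cement = 409 / (3.15 * 1000) = 0.129841 m3
Vol water = 185 / 1000 = 0.185 m3
Vol sand = 786 / (2.65 * 1000) = 0.296604 m3
Vol gravel = 1004 / (2.70 * 1000) = 0.371852 m3
Total solid + water volume = 0.983297 m3
Air = (1 - 0.983297) * 100 = 1.67%

1.67


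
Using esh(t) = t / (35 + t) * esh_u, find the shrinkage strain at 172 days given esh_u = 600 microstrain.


esh(172) = 172 / (35 + 172) * 600
= 172 / 207 * 600
= 498.6 microstrain

498.6


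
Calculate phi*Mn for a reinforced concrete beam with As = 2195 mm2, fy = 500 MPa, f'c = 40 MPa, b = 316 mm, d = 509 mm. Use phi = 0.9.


a = As * fy / (0.85 * f'c * b)
= 2195 * 500 / (0.85 * 40 * 316)
= 102.15 mm
Mn = As * fy * (d - a/2) / 10^6
= 502.5727 kN-m
phi*Mn = 0.9 * 502.5727 = 452.32 kN-m

452.32


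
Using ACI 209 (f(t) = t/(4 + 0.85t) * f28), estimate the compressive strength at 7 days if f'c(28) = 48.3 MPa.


f(7) = 7 / (4 + 0.85 * 7) * 48.3
= 7 / 9.95 * 48.3
= 33.98 MPa

33.98


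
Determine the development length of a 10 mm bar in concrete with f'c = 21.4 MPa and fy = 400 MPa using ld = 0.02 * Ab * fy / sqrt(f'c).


Ab = pi * 10^2 / 4 = 78.54 mm2
ld = 0.02 * 78.54 * 400 / sqrt(21.4)
= 135.8 mm

135.8


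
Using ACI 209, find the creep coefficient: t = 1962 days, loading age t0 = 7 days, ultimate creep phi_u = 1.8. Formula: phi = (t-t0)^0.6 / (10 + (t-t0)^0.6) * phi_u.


dt = 1962 - 7 = 1955
phi = 1955^0.6 / (10 + 1955^0.6) * 1.8
= 1.627

1.627


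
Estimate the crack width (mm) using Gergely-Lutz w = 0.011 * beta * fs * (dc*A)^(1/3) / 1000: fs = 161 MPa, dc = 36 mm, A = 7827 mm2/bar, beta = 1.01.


w = 0.011 * beta * fs * (dc * A)^(1/3) / 1000
= 0.011 * 1.01 * 161 * (36 * 7827)^(1/3) / 1000
= 0.117 mm

0.117


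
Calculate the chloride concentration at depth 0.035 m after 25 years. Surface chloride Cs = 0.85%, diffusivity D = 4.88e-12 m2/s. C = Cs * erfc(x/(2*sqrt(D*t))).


t_seconds = 25 * 365.25 * 24 * 3600 = 788940000.0 s
arg = 0.035 / (2 * sqrt(4.88e-12 * 788940000.0))
= 0.282
erfc(0.282) = 0.69
C = 0.85 * 0.69 = 0.5865%

0.5865


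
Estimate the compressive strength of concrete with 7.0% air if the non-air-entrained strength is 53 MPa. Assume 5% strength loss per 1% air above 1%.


Strength loss = (7.0 - 1) * 5 = 30.0%
f'c = 53 * (1 - 30.0/100)
= 37.1 MPa

37.1


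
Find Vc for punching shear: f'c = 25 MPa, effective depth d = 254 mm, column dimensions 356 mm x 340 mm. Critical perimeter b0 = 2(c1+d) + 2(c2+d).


b0 = 2*(356 + 254) + 2*(340 + 254) = 2408 mm
Vc = 0.33 * sqrt(25) * 2408 * 254 / 1000
= 1009.19 kN

1009.19


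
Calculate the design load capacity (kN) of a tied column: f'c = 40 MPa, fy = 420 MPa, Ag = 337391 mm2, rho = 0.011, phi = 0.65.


Ast = rho * Ag = 0.011 * 337391 = 3711.301 mm2
phi*Pn = 0.65 * 0.80 * (0.85 * 40 * (337391 - 3711.301) + 420 * 3711.301) / 1000
= 6710.01 kN

6710.01


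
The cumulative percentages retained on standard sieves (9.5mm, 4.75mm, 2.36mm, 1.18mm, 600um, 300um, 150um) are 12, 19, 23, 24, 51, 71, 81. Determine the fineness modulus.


FM = sum(cumulative % retained) / 100
= 281 / 100
= 2.81

2.81


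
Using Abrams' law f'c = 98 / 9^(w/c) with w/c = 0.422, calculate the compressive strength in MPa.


f'c = 98 / 9^0.422
= 98 / 2.527
= 38.77 MPa

38.77


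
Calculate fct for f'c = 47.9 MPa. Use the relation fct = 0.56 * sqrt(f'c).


fct = 0.56 * sqrt(47.9)
= 0.56 * 6.921
= 3.876 MPa

3.876


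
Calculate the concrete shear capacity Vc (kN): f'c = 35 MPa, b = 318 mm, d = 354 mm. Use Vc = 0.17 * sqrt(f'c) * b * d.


Vc = 0.17 * sqrt(35) * 318 * 354 / 1000
= 113.22 kN

113.22


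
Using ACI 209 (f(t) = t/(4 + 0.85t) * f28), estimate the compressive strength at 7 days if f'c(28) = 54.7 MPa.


f(7) = 7 / (4 + 0.85 * 7) * 54.7
= 7 / 9.95 * 54.7
= 38.48 MPa

38.48


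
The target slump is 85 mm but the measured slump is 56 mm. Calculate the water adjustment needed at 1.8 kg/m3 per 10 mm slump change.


Difference = 85 - 56 = 29 mm
Water adjustment = 29 * 1.8 / 10 = 5.2 kg/m3

5.2


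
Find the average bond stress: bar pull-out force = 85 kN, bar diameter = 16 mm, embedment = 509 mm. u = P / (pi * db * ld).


u = P / (pi * db * ld)
= 85 * 1000 / (pi * 16 * 509)
= 3.322 MPa

3.322


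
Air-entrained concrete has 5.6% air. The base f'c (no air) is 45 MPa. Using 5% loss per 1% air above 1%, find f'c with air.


Strength loss = (5.6 - 1) * 5 = 23.0%
f'c = 45 * (1 - 23.0/100)
= 34.65 MPa

34.65


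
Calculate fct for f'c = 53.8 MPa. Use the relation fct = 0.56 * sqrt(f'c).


fct = 0.56 * sqrt(53.8)
= 0.56 * 7.335
= 4.108 MPa

4.108


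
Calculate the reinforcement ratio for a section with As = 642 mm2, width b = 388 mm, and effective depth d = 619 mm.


rho = As / (b * d)
= 642 / (388 * 619)
= 0.0027

0.0027


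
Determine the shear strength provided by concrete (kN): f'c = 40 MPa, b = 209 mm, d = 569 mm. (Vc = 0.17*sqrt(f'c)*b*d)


Vc = 0.17 * sqrt(40) * 209 * 569 / 1000
= 127.86 kN

127.86


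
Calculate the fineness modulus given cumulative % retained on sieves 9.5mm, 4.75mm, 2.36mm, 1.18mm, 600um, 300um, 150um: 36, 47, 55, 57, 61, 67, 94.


FM = sum(cumulative % retained) / 100
= 417 / 100
= 4.17

4.17


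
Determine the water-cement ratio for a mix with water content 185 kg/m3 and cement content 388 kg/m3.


w/c = water / cement
w/c = 185 / 388 = 0.477

0.477


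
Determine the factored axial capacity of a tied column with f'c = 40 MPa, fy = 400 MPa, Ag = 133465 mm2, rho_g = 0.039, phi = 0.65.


Ast = rho * Ag = 0.039 * 133465 = 5205.135 mm2
phi*Pn = 0.65 * 0.80 * (0.85 * 40 * (133465 - 5205.135) + 400 * 5205.135) / 1000
= 3350.3 kN

3350.3


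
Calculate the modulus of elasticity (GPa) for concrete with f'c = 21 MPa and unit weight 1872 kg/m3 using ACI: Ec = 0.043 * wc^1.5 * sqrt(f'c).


Ec = 0.043 * 1872^1.5 * sqrt(21) / 1000
= 15.96 GPa

15.96


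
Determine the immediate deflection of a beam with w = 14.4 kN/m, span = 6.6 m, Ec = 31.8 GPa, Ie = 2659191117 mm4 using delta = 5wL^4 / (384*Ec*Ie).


Convert: L = 6.6 m = 6600 mm, Ec = 31.8 GPa = 31800 MPa
delta = 5 * 14.4 * 6600^4 / (384 * 31800 * 2659191117)
= 4.21 mm

4.21


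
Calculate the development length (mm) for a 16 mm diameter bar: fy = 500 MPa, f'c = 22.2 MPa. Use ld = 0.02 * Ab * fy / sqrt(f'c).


Ab = pi * 16^2 / 4 = 201.062 mm2
ld = 0.02 * 201.062 * 500 / sqrt(22.2)
= 426.7 mm

426.7


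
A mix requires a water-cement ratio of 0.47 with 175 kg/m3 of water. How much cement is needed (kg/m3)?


Cement = water / (w/c)
= 175 / 0.47
= 372.3 kg/m3

372.3


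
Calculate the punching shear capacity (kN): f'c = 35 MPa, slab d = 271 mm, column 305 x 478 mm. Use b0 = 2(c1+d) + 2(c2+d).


b0 = 2*(305 + 271) + 2*(478 + 271) = 2650 mm
Vc = 0.33 * sqrt(35) * 2650 * 271 / 1000
= 1402.05 kN

1402.05


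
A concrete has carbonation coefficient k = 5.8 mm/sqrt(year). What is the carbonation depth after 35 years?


depth = k * sqrt(t)
= 5.8 * sqrt(35)
= 34.31 mm

34.31


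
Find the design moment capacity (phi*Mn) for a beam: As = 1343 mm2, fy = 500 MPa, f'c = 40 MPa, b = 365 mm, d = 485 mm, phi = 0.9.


a = As * fy / (0.85 * f'c * b)
= 1343 * 500 / (0.85 * 40 * 365)
= 54.1096 mm
Mn = As * fy * (d - a/2) / 10^6
= 307.5102 kN-m
phi*Mn = 0.9 * 307.5102 = 276.76 kN-m

276.76


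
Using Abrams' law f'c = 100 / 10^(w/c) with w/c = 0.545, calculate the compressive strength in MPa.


f'c = 100 / 10^0.545
= 100 / 3.508
= 28.51 MPa

28.51


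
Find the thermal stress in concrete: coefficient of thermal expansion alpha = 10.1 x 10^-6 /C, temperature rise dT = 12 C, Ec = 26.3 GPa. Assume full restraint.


sigma = alpha * dT * Ec
= 10.1e-6 * 12 * 26.3 * 1000
= 3.188 MPa

3.188


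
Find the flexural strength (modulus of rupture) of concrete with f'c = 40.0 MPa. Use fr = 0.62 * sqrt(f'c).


fr = 0.62 * sqrt(40.0)
= 3.921 MPa

3.921


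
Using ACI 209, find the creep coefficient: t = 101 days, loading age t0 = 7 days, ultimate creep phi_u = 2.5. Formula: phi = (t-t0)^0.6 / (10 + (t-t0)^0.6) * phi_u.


dt = 101 - 7 = 94
phi = 94^0.6 / (10 + 94^0.6) * 2.5
= 1.511

1.511


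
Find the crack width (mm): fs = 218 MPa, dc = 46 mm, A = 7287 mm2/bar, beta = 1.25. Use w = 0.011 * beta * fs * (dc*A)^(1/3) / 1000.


w = 0.011 * beta * fs * (dc * A)^(1/3) / 1000
= 0.011 * 1.25 * 218 * (46 * 7287)^(1/3) / 1000
= 0.208 mm

0.208


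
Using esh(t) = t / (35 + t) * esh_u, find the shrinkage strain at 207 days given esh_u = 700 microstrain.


esh(207) = 207 / (35 + 207) * 700
= 207 / 242 * 700
= 598.8 microstrain

598.8


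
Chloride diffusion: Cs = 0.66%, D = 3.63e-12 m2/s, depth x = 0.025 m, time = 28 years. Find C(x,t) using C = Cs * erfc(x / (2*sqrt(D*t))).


t_seconds = 28 * 365.25 * 24 * 3600 = 883612800.0 s
arg = 0.025 / (2 * sqrt(3.63e-12 * 883612800.0))
= 0.2207
erfc(0.2207) = 0.7549
C = 0.66 * 0.7549 = 0.4983%

0.4983


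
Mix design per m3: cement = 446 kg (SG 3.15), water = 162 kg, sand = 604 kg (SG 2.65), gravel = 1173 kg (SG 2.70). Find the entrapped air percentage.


Vol cement = 446 / (3.15 * 1000) = 0.141587 m3
Vol water = 162 / 1000 = 0.162 m3
Vol sand = 604 / (2.65 * 1000) = 0.227925 m3
Vol gravel = 1173 / (2.70 * 1000) = 0.434444 m3
Total solid + water volume = 0.965956 m3
Air = (1 - 0.965956) * 100 = 3.4%

3.4
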